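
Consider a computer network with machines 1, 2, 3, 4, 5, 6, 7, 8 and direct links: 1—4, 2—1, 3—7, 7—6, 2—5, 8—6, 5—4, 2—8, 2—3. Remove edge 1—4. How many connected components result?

1 and 4 are still connected via 1-2-5-4, so the component count stays at 1.

1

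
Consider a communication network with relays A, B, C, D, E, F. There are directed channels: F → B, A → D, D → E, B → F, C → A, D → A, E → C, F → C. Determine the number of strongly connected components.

{A, C, D, E} are all mutually reachable — one SCC of size 4.
{B, F} are all mutually reachable — one SCC of size 2.
That gives 2 strongly connected components.

2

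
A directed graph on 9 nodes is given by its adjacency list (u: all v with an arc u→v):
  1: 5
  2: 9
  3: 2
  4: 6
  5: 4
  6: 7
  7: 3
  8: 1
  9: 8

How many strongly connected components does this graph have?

1

{1, 2, 3, 4, 5, 6, 7, 8, 9} are all mutually reachable — one SCC of size 9.
That gives 1 strongly connected component.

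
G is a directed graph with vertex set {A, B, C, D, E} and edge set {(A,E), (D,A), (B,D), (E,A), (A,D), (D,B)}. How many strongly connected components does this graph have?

{A, B, D, E} are all mutually reachable — one SCC of size 4.
{C} is an SCC by itself.
That gives 2 strongly connected components.

2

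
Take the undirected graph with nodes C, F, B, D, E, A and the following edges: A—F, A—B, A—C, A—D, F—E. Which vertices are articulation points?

Removing A increases the component count from 1 to 4, so A is a cut vertex.
Removing F increases the component count from 1 to 2, so F is a cut vertex.
By contrast removing B leaves 1 component; it is not a cut vertex. No other vertex is a cut vertex either.

A, F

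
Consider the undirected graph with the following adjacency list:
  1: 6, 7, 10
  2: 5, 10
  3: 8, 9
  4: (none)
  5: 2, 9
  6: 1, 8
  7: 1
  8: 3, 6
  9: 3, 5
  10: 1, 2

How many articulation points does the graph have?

Removing 1 increases the component count from 2 to 3, so 1 is a cut vertex.
By contrast removing 5 leaves 2 components; it is not a cut vertex. No other vertex is a cut vertex either.

1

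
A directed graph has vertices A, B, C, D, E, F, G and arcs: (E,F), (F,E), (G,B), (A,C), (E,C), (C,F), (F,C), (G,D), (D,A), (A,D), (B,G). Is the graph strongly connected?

No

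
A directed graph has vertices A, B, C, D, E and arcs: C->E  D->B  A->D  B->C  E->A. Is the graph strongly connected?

From E we can reach every vertex (A, B, C, D, E), and every vertex can reach E (A, B, C, D, E). So the whole graph is one strongly connected component.

Yes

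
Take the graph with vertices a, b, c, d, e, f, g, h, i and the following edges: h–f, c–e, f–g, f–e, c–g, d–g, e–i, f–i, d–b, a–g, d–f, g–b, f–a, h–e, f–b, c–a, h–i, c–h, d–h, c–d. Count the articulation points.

0

Removing d, for instance, still leaves 1 component. No single vertex removal increases the component count — the graph has no articulation points.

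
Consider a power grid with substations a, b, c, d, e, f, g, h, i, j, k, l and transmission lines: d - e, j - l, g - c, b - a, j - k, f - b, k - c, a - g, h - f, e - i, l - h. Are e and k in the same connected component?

The component containing e is {d, e, i}, and k is not in it.

No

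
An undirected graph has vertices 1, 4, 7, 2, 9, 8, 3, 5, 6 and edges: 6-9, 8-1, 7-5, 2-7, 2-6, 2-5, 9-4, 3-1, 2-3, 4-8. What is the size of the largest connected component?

9

Starting from 1 we can reach 1, 2, 3, 4, 5, 6, 7, 8, 9. That is one component of size 9.
The largest has 9 vertices.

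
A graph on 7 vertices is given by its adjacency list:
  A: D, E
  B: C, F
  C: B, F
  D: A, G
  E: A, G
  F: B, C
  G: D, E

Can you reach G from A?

Yes

From A we can reach A, D, E, G, which includes G.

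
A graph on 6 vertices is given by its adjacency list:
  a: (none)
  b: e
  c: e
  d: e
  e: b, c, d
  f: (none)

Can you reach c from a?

The component containing a is {a}, and c is not in it.

No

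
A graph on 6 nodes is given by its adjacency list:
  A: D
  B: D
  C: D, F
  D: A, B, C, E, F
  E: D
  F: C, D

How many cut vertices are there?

Removing D increases the component count from 1 to 4, so D is a cut vertex.
By contrast removing B leaves 1 component; it is not a cut vertex. No other vertex is a cut vertex either.

1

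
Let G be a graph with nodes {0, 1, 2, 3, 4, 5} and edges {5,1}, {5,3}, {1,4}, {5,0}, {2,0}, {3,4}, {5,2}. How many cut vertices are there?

1

Removing 5 increases the component count from 1 to 2, so 5 is a cut vertex.
By contrast removing 2 leaves 1 component; it is not a cut vertex. No other vertex is a cut vertex either.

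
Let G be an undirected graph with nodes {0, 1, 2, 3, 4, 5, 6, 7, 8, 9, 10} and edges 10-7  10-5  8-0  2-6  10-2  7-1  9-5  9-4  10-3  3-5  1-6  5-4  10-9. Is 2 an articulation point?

Deleting 2 leaves 2 components (was 2), so 2 is not a cut vertex.

No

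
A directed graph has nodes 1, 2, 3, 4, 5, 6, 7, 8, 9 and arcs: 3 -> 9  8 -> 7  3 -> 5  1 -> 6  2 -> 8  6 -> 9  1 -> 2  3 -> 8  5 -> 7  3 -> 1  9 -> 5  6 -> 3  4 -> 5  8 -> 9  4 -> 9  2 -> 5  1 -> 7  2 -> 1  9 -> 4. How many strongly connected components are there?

5

{1, 2, 3, 6} are all mutually reachable — one SCC of size 4.
{4, 9} are all mutually reachable — one SCC of size 2.
{8} is an SCC by itself.
{5} is an SCC by itself.
{7} is an SCC by itself.
That gives 5 strongly connected components.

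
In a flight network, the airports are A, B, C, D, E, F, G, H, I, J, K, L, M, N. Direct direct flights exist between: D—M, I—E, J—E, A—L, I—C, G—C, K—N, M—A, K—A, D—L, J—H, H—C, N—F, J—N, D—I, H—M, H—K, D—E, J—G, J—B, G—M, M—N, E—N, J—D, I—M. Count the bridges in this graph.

The edges on the cycle J-H-C-I-D-J are not bridges since each lies on that cycle.
But removing B—J disconnects B from J; removing N—F disconnects N from F — these are bridges.
That makes 2 bridges.

2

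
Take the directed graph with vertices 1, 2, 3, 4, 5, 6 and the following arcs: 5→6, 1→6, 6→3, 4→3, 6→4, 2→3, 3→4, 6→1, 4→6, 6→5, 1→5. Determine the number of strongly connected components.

2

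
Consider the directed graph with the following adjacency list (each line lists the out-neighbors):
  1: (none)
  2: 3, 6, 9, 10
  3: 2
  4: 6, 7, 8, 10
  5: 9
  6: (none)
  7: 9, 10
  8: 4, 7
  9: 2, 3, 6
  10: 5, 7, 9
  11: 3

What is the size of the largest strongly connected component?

{2, 3, 5, 7, 9, 10} are all mutually reachable — one SCC of size 6.
{4, 8} are all mutually reachable — one SCC of size 2.
{1} is an SCC by itself.
{11} is an SCC by itself.
{6} is an SCC by itself.
The largest has 6 vertices.

6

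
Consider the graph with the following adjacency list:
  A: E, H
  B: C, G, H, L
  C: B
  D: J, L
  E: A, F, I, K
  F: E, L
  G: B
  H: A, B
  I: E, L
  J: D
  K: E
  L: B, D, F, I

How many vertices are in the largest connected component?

Starting from A we can reach A, B, C, D, E, F, G, H, I, J, K, L. That is one component of size 12.
The largest has 12 vertices.

12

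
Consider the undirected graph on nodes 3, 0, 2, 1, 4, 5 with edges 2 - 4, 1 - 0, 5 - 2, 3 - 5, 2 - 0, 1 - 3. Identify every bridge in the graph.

The edges on the cycle 1-3-5-2-0-1 are not bridges since each lies on that cycle.
But removing 2 - 4 disconnects 2 from 4 — this is a bridge.

2-4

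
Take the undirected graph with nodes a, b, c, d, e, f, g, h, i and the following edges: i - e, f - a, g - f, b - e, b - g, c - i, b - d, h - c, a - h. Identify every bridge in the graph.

The edges on the cycle b-g-f-a-h-c-i-e-b are not bridges since each lies on that cycle.
But removing b - d disconnects b from d — this is a bridge.

b-d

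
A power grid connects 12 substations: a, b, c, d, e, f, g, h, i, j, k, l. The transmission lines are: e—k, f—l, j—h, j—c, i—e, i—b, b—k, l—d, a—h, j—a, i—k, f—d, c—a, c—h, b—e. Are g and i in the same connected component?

No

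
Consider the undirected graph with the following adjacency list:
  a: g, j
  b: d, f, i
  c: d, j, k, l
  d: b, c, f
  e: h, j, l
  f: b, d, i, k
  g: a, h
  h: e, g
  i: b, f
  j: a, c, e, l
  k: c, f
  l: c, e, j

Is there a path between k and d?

From k we can reach a, b, c, d, e, f, g, h, i, j, k, l, which includes d.

Yes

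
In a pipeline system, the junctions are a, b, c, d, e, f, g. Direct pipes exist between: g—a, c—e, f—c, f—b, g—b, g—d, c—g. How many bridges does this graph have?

3

The edges on the cycle f-c-g-b-f are not bridges since each lies on that cycle.
But removing g—d disconnects g from d; removing c—e disconnects c from e; removing g—a disconnects g from a — these are bridges.
That makes 3 bridges.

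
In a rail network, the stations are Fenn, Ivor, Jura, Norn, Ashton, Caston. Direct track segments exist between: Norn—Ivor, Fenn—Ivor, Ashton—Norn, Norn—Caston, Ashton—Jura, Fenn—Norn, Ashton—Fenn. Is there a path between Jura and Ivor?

Yes

From Jura we can reach Fenn, Ivor, Jura, Norn, Ashton, Caston, which includes Ivor.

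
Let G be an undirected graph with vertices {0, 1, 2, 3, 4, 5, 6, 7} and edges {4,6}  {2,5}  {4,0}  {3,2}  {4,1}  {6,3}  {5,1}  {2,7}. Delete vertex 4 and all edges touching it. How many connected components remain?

2

With 4 gone, the remaining components are: {0}; {1, 2, 3, 5, 6, 7}.
That is 2 components.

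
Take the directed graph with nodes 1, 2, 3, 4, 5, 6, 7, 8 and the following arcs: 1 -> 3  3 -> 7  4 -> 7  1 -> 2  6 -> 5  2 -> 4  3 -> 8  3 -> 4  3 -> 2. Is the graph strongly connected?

No

There is no directed path from 5 to 1, so the graph is not strongly connected.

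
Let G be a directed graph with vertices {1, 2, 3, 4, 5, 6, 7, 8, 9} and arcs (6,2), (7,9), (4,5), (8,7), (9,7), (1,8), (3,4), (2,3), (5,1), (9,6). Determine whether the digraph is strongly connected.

Yes

From 7 we can reach every vertex (1, 2, 3, 4, 5, 6, 7, 8, 9), and every vertex can reach 7 (1, 2, 3, 4, 5, 6, 7, 8, 9). So the whole graph is one strongly connected component.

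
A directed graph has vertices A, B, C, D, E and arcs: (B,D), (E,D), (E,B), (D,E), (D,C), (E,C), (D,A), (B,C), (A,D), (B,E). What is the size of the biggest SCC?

4

{A, B, D, E} are all mutually reachable — one SCC of size 4.
{C} is an SCC by itself.
The largest has 4 vertices.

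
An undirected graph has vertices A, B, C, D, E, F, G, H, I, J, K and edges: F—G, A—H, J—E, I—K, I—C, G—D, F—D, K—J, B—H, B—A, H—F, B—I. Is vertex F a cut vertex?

Yes

Deleting F raises the number of components from 1 to 2, so F is a cut vertex.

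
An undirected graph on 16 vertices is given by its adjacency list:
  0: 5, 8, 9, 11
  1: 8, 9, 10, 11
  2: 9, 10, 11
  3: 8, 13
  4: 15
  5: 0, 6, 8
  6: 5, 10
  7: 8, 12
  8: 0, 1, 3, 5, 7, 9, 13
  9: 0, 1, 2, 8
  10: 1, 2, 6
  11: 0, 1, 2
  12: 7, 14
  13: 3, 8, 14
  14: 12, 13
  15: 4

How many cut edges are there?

1

The edges on the cycle 8-0-11-2-9-8 are not bridges since each lies on that cycle.
But removing 4-15 disconnects 4 from 15 — this is a bridge.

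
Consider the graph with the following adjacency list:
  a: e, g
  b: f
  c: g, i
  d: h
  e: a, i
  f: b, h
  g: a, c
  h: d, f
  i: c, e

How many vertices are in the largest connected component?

Starting from b we can reach b, d, f, h. That is one component of size 4.
Starting from a we can reach a, c, e, g, i. That is one component of size 5.
The largest has 5 vertices.

5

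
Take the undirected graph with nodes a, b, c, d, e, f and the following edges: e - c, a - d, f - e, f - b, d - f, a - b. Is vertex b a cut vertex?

No

Deleting b leaves 1 component (was 1) (its neighbors a, f remain connected to each other), so b is not a cut vertex.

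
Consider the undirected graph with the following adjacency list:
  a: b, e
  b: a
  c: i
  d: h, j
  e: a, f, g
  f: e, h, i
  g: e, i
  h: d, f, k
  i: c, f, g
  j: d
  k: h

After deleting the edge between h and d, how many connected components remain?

Before removal there is 1 component.
h-d is a bridge — removing it separates h's side from d's side.
After removal: 2 components.

2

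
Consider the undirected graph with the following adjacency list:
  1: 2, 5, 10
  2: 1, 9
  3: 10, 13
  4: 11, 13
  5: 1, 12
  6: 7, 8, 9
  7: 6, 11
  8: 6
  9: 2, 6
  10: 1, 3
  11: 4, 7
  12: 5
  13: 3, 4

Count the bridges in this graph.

3

The edges on the cycle 4-13-3-10-1-2-9-6-7-11-4 are not bridges since each lies on that cycle.
But removing 5-1 disconnects 5 from 1; removing 8-6 disconnects 8 from 6; removing 5-12 disconnects 5 from 12 — these are bridges.
That makes 3 bridges.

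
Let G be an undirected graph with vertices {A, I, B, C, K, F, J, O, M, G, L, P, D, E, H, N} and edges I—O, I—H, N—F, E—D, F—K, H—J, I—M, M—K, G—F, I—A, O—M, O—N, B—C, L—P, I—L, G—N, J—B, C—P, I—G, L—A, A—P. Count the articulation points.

1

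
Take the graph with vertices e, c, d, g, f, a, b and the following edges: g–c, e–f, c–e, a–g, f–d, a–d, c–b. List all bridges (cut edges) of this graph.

The edges on the cycle a-g-c-e-f-d-a are not bridges since each lies on that cycle.
But removing c–b disconnects c from b — this is a bridge.

b-c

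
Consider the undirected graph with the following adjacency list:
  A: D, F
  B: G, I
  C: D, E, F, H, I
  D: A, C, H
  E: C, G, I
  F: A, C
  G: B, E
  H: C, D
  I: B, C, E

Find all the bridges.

The edges on the cycle C-H-D-C are not bridges since each lies on that cycle.
Every edge lies on some cycle, so there are no bridges.

none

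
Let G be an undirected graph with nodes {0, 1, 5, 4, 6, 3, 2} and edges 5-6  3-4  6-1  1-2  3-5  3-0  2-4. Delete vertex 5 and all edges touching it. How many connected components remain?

1

With 5 gone, the remaining components are: {0, 1, 2, 3, 4, 6}.
That is 1 component.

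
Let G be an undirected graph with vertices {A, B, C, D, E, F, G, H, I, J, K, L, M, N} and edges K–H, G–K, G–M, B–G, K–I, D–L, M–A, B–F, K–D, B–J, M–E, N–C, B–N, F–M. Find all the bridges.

A-M, B-J, B-N, C-N, D-K, D-L, E-M, G-K, H-K, I-K

The edges on the cycle B-F-M-G-B are not bridges since each lies on that cycle.
But removing C–N disconnects C from N; removing D–L disconnects D from L; removing B–N disconnects B from N; removing E–M disconnects E from M — these are bridges.
In total 10 edges are bridges.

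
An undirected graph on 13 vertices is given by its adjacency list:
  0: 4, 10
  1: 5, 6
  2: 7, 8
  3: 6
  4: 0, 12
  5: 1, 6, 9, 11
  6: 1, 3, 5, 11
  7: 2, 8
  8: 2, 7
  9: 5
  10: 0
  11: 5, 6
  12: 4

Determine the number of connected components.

3

Starting from 2 we can reach 2, 7, 8. That is one component of size 3.
Starting from 0 we can reach 0, 4, 10, 12. That is one component of size 4.
Starting from 1 we can reach 1, 3, 5, 6, 9, 11. That is one component of size 6.
Total: 3 components.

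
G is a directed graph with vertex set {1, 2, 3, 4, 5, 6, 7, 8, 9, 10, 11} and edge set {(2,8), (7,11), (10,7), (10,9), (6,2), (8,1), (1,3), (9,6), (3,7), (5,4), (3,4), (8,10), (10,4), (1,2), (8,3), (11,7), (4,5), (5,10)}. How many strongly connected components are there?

2

{1, 2, 3, 4, 5, 6, 8, 9, 10} are all mutually reachable — one SCC of size 9.
{7, 11} are all mutually reachable — one SCC of size 2.
That gives 2 strongly connected components.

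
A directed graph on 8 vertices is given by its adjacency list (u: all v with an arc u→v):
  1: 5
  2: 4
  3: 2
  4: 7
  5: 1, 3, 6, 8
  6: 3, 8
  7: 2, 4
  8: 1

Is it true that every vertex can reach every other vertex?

There is no directed path from 2 to 6, so the graph is not strongly connected.

No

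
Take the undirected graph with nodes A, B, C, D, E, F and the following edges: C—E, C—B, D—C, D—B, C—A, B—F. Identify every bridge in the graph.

A-C, B-F, C-E

The edges on the cycle D-C-B-D are not bridges since each lies on that cycle.
But removing B—F disconnects B from F; removing C—E disconnects C from E; removing C—A disconnects C from A — these are bridges.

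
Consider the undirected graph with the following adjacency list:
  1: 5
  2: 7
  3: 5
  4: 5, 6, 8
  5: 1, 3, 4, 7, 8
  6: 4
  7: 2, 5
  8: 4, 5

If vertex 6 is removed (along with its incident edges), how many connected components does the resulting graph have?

1

With 6 gone, the remaining components are: {1, 2, 3, 4, 5, 7, 8}.
That is 1 component.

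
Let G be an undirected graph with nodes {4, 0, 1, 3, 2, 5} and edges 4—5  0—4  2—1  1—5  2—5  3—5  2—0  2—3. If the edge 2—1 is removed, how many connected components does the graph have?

2 and 1 are still connected via 2-5-1, so the component count stays at 1.

1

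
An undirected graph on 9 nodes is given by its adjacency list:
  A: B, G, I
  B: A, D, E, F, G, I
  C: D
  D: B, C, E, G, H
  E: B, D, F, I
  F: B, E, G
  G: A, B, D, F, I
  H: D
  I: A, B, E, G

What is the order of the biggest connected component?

9

Starting from A we can reach A, B, C, D, E, F, G, H, I. That is one component of size 9.
The largest has 9 vertices.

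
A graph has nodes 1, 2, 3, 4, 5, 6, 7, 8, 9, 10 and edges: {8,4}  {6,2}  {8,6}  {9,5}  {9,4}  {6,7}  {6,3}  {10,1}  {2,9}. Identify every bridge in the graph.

1-10, 3-6, 5-9, 6-7

The edges on the cycle 8-6-2-9-4-8 are not bridges since each lies on that cycle.
But removing 10 - 1 disconnects 10 from 1; removing 9 - 5 disconnects 9 from 5; removing 6 - 7 disconnects 6 from 7; removing 6 - 3 disconnects 6 from 3 — these are bridges.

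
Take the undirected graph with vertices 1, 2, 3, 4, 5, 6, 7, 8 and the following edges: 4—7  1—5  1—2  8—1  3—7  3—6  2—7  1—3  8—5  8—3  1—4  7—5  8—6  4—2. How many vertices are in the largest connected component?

Starting from 1 we can reach 1, 2, 3, 4, 5, 6, 7, 8. That is one component of size 8.
The largest has 8 vertices.

8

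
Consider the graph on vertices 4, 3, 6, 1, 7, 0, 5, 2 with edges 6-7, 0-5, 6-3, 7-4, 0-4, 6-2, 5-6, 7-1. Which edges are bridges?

The edges on the cycle 0-5-6-7-4-0 are not bridges since each lies on that cycle.
But removing 7-1 disconnects 7 from 1; removing 6-3 disconnects 6 from 3; removing 6-2 disconnects 6 from 2 — these are bridges.

1-7, 2-6, 3-6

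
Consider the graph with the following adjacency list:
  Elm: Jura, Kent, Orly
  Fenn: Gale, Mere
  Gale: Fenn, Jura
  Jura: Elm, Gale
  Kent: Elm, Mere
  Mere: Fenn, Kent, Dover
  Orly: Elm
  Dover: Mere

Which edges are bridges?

The edges on the cycle Mere-Fenn-Gale-Jura-Elm-Kent-Mere are not bridges since each lies on that cycle.
But removing Mere-Dover disconnects Mere from Dover; removing Elm-Orly disconnects Elm from Orly — these are bridges.

Dover-Mere, Elm-Orly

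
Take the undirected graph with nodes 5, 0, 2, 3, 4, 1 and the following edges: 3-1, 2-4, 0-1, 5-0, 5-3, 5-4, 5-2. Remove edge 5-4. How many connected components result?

5 and 4 are still connected via 5-2-4, so the component count stays at 1.

1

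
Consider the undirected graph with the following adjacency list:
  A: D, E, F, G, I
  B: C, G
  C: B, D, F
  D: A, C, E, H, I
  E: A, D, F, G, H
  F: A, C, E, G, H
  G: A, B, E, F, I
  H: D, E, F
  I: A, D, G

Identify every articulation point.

none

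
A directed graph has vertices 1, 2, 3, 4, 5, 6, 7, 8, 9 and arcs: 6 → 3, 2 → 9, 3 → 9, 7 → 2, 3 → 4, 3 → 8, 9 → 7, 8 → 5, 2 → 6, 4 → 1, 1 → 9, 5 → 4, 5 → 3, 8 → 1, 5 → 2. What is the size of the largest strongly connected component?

9

{1, 2, 3, 4, 5, 6, 7, 8, 9} are all mutually reachable — one SCC of size 9.
The largest has 9 vertices.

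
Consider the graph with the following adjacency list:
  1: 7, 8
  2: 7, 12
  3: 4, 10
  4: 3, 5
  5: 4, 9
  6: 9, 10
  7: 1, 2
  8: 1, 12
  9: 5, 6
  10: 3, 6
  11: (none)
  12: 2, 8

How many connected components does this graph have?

3

11 is isolated — a component by itself.
Starting from 1 we can reach 1, 2, 7, 8, 12. That is one component of size 5.
Starting from 3 we can reach 3, 4, 5, 6, 9, 10. That is one component of size 6.
Total: 3 components.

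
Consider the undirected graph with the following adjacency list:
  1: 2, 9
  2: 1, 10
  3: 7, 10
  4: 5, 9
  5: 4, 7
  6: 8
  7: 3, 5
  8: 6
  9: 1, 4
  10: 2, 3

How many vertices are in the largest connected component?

8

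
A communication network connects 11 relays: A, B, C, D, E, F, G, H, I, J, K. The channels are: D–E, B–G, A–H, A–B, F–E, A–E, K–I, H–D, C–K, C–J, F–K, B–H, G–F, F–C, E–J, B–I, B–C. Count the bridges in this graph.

0

The edges on the cycle B-G-F-C-K-I-B are not bridges since each lies on that cycle.
Every edge lies on some cycle, so there are no bridges.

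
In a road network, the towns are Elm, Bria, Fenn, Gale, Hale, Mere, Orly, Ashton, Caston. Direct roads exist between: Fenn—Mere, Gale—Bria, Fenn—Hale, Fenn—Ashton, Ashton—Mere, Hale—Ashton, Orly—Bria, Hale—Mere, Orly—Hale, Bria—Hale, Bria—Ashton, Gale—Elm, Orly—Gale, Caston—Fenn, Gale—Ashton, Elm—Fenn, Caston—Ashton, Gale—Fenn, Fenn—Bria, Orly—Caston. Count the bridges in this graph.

The edges on the cycle Orly-Gale-Elm-Fenn-Caston-Orly are not bridges since each lies on that cycle.
Every edge lies on some cycle, so there are no bridges.

0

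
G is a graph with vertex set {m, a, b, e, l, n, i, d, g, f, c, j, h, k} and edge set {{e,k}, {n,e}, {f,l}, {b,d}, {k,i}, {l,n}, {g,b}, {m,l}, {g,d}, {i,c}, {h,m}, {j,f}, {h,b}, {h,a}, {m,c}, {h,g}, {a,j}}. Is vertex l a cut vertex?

No

Deleting l leaves 1 component (was 1) (its neighbors f, m, n remain connected to each other), so l is not a cut vertex.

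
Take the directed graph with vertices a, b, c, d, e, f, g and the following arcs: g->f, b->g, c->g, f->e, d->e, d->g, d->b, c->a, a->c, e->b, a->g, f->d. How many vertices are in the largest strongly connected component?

5

{b, d, e, f, g} are all mutually reachable — one SCC of size 5.
{a, c} are all mutually reachable — one SCC of size 2.
The largest has 5 vertices.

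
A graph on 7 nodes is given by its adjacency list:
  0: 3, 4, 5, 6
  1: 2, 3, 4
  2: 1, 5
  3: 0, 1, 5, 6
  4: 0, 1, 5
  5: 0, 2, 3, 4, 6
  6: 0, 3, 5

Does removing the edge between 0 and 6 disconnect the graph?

After removing 0-6, the path 0-5-6 still connects them, so the edge is not a bridge.

No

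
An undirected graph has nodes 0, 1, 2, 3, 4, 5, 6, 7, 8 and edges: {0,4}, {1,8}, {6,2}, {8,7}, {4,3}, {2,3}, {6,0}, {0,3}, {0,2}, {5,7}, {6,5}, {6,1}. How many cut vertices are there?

Removing 6 increases the component count from 1 to 2, so 6 is a cut vertex.
By contrast removing 1 leaves 1 component; it is not a cut vertex. No other vertex is a cut vertex either.

1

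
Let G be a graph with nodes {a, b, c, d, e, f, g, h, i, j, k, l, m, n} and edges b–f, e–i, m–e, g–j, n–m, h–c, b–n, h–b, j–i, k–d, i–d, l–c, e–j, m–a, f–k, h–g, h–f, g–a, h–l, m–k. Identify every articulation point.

Removing h increases the component count from 1 to 2, so h is a cut vertex.
By contrast removing c leaves 1 component; it is not a cut vertex. No other vertex is a cut vertex either.

h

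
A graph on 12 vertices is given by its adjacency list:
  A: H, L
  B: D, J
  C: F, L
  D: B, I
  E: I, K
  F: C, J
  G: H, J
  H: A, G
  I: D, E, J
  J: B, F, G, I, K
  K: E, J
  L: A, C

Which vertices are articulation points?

Removing J increases the component count from 1 to 2, so J is a cut vertex.
By contrast removing A leaves 1 component; it is not a cut vertex. No other vertex is a cut vertex either.

J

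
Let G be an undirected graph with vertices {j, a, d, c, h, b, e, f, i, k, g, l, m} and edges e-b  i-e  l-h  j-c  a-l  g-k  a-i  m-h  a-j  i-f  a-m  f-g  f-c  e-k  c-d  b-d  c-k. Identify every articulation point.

Removing a increases the component count from 1 to 2, so a is a cut vertex.
By contrast removing d leaves 1 component; it is not a cut vertex. No other vertex is a cut vertex either.

a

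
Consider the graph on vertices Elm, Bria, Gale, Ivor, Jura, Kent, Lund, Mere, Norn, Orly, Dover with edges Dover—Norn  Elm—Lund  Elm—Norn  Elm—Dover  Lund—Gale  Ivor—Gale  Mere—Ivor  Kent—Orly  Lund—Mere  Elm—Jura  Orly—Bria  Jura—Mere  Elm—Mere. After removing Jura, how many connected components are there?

2

With Jura gone, the remaining components are: {Bria, Kent, Orly}; {Elm, Gale, Ivor, Lund, Mere, Norn, Dover}.
That is 2 components.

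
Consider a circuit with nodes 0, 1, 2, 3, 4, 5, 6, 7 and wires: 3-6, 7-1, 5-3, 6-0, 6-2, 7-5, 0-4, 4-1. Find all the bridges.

The edges on the cycle 7-5-3-6-0-4-1-7 are not bridges since each lies on that cycle.
But removing 6-2 disconnects 6 from 2 — this is a bridge.

2-6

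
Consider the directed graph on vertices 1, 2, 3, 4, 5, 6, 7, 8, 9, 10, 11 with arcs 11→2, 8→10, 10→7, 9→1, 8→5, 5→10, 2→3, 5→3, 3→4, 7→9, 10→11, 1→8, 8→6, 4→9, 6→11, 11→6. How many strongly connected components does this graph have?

1

{1, 2, 3, 4, 5, 6, 7, 8, 9, 10, 11} are all mutually reachable — one SCC of size 11.
That gives 1 strongly connected component.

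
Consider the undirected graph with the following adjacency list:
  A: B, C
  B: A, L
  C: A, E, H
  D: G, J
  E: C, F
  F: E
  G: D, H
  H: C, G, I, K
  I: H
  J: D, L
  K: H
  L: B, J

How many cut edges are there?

4

The edges on the cycle H-G-D-J-L-B-A-C-H are not bridges since each lies on that cycle.
But removing E-F disconnects E from F; removing E-C disconnects E from C; removing H-K disconnects H from K; removing H-I disconnects H from I — these are bridges.
That makes 4 bridges.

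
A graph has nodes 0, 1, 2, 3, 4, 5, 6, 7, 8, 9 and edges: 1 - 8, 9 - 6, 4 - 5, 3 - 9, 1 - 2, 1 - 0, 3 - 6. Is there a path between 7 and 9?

No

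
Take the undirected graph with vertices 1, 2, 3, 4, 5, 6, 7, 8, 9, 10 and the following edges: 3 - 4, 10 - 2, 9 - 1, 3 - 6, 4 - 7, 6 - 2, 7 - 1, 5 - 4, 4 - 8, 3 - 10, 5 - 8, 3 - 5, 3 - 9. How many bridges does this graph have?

0

The edges on the cycle 3-10-2-6-3 are not bridges since each lies on that cycle.
Every edge lies on some cycle, so there are no bridges.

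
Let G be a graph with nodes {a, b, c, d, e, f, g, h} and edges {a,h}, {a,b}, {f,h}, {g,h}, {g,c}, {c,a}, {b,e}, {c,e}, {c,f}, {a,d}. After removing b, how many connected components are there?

1

With b gone, the remaining components are: {a, c, d, e, f, g, h}.
That is 1 component.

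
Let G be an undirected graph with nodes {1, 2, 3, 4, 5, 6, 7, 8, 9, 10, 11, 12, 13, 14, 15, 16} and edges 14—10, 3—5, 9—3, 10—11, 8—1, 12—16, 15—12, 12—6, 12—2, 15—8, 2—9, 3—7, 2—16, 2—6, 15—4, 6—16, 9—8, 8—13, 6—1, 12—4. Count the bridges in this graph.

The edges on the cycle 12-2-9-8-1-6-12 are not bridges since each lies on that cycle.
But removing 13—8 disconnects 13 from 8; removing 5—3 disconnects 5 from 3; removing 9—3 disconnects 9 from 3; removing 14—10 disconnects 14 from 10 — these are bridges.
In total 6 edges are bridges.

6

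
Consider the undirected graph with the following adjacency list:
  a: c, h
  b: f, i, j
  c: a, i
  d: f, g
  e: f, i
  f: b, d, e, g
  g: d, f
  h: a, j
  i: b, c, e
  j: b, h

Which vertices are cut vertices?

f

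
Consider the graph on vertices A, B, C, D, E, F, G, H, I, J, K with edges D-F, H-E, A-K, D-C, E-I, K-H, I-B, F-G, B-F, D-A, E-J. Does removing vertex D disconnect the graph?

Deleting D raises the number of components from 1 to 2, so D is a cut vertex.

Yes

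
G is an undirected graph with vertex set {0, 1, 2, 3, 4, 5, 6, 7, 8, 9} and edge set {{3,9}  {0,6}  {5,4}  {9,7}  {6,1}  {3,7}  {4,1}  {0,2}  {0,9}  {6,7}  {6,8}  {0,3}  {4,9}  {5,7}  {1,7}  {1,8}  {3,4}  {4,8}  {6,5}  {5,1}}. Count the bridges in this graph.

1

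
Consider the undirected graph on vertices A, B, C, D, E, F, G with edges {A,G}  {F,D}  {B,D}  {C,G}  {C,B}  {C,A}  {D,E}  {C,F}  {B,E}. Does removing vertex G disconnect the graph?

Deleting G leaves 1 component (was 1) (its neighbors A, C remain connected to each other), so G is not a cut vertex.

No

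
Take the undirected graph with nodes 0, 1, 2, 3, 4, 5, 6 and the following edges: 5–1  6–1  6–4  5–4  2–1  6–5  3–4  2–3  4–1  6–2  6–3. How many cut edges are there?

The edges on the cycle 6-5-4-3-2-6 are not bridges since each lies on that cycle.
Every edge lies on some cycle, so there are no bridges.

0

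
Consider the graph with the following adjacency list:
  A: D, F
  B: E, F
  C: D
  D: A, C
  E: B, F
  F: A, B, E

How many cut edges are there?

3

The edges on the cycle F-E-B-F are not bridges since each lies on that cycle.
But removing A-D disconnects A from D; removing D-C disconnects D from C; removing F-A disconnects F from A — these are bridges.
That makes 3 bridges.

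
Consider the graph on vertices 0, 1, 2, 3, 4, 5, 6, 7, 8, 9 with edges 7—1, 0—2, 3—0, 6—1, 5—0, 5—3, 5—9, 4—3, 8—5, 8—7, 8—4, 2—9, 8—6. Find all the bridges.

The edges on the cycle 8-4-3-0-2-9-5-8 are not bridges since each lies on that cycle.
Every edge lies on some cycle, so there are no bridges.

none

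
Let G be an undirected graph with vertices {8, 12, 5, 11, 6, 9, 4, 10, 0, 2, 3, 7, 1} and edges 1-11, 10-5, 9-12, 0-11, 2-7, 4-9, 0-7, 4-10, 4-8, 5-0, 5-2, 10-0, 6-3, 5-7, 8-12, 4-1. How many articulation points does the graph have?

Removing 4 increases the component count from 2 to 3, so 4 is a cut vertex.
By contrast removing 10 leaves 2 components; it is not a cut vertex. No other vertex is a cut vertex either.

1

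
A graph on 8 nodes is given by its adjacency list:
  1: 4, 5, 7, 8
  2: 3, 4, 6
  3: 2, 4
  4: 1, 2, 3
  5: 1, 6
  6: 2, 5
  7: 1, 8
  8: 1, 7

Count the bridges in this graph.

The edges on the cycle 1-7-8-1 are not bridges since each lies on that cycle.
Every edge lies on some cycle, so there are no bridges.

0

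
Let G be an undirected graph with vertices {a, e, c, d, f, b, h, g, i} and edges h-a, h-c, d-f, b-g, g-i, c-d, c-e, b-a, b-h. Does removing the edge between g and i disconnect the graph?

Yes

Removing g-i leaves no path between g and i: the component count goes from 1 to 2. So it is a bridge.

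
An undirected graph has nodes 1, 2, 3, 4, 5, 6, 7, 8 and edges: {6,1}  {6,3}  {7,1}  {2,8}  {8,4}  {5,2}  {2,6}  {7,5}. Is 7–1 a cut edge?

No

After removing 7–1, the path 7-5-2-6-1 still connects them, so the edge is not a bridge.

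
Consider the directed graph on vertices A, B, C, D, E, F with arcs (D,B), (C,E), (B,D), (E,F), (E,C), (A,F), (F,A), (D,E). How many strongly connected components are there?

3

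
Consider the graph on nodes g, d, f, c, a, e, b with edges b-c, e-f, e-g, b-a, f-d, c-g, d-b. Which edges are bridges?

a-b

The edges on the cycle e-f-d-b-c-g-e are not bridges since each lies on that cycle.
But removing b-a disconnects b from a — this is a bridge.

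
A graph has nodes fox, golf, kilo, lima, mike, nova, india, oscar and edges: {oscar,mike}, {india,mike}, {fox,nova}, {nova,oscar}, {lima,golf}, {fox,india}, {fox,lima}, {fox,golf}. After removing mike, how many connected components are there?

2

With mike gone, the remaining components are: {kilo}; {fox, golf, lima, nova, india, oscar}.
That is 2 components.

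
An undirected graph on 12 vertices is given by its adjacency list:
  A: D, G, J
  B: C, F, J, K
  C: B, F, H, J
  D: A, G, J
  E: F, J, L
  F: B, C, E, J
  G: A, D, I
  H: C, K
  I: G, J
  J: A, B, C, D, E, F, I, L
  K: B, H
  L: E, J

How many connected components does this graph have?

1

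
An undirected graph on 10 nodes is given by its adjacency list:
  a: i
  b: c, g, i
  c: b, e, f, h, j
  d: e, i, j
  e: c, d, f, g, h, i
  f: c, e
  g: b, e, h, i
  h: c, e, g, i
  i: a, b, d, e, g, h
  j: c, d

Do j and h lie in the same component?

Yes

From j we can reach a, b, c, d, e, f, g, h, i, j, which includes h.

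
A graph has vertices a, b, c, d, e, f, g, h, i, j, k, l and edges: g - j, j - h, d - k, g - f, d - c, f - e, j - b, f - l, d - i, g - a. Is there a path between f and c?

No

The component containing f is {a, b, e, f, g, h, j, l}, and c is not in it.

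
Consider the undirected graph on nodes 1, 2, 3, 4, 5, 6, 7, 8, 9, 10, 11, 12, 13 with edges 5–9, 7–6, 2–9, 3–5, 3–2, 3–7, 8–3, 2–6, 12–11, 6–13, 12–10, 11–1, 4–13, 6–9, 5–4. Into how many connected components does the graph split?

Starting from 1 we can reach 1, 10, 11, 12. That is one component of size 4.
Starting from 2 we can reach 2, 3, 4, 5, 6, 7, 8, 9, 13. That is one component of size 9.
Total: 2 components.

2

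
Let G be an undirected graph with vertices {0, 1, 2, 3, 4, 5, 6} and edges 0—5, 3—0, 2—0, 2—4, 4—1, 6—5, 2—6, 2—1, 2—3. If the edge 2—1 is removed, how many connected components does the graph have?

1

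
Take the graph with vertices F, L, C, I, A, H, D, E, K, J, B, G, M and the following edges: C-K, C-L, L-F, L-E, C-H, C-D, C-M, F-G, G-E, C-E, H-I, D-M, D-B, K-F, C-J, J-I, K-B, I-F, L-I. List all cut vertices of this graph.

Removing B, for instance, still leaves 2 components. No single vertex removal increases the component count — the graph has no articulation points.

none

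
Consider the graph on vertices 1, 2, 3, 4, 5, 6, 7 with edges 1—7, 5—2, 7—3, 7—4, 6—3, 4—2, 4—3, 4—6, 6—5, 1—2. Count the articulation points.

0

Removing 1, for instance, still leaves 1 component. No single vertex removal increases the component count — the graph has no articulation points.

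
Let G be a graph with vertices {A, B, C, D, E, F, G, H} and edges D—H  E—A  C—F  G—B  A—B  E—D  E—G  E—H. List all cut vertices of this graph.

Removing E increases the component count from 2 to 3, so E is a cut vertex.
By contrast removing F leaves 2 components; it is not a cut vertex. No other vertex is a cut vertex either.

E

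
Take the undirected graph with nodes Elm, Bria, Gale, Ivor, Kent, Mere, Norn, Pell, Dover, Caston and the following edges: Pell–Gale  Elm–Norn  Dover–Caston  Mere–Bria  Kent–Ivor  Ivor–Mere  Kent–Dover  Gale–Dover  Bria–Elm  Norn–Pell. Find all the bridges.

Caston-Dover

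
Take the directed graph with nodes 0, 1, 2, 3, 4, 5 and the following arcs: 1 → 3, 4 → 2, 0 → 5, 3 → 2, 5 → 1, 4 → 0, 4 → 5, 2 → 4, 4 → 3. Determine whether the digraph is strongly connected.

Yes

From 0 we can reach every vertex (0, 1, 2, 3, 4, 5), and every vertex can reach 0 (0, 1, 2, 3, 4, 5). So the whole graph is one strongly connected component.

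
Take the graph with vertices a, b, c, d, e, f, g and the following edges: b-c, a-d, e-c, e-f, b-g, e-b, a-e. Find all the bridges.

a-d, a-e, b-g, e-f

The edges on the cycle e-b-c-e are not bridges since each lies on that cycle.
But removing a-e disconnects a from e; removing e-f disconnects e from f; removing g-b disconnects g from b; removing a-d disconnects a from d — these are bridges.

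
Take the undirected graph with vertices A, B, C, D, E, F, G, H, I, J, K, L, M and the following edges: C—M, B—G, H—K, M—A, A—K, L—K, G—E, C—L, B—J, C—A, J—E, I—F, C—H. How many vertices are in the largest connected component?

D is isolated — a component by itself.
Starting from F we can reach F, I. That is one component of size 2.
Starting from B we can reach B, E, G, J. That is one component of size 4.
Starting from A we can reach A, C, H, K, L, M. That is one component of size 6.
The largest has 6 vertices.

6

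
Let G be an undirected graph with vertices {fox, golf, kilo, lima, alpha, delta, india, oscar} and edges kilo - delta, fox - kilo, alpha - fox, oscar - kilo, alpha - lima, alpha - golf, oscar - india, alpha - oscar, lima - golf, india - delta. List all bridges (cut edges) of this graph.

none

The edges on the cycle alpha-lima-golf-alpha are not bridges since each lies on that cycle.
Every edge lies on some cycle, so there are no bridges.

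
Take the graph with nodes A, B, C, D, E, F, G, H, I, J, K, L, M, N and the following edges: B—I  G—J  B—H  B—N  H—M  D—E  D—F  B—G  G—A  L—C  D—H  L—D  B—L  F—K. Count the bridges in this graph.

10

The edges on the cycle B-L-D-H-B are not bridges since each lies on that cycle.
But removing H—M disconnects H from M; removing B—I disconnects B from I; removing B—G disconnects B from G; removing B—N disconnects B from N — these are bridges.
In total 10 edges are bridges.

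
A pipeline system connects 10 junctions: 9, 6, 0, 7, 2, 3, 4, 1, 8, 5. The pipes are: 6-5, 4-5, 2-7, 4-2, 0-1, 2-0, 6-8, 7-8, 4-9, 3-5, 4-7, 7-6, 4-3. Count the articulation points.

3

Removing 0 increases the component count from 1 to 2, so 0 is a cut vertex.
Removing 2 increases the component count from 1 to 2, so 2 is a cut vertex.
Removing 4 increases the component count from 1 to 2, so 4 is a cut vertex.
By contrast removing 8 leaves 1 component; it is not a cut vertex. No other vertex is a cut vertex either.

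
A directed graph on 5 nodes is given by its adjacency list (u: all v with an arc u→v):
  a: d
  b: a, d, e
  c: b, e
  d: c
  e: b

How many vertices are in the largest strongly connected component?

{a, b, c, d, e} are all mutually reachable — one SCC of size 5.
The largest has 5 vertices.

5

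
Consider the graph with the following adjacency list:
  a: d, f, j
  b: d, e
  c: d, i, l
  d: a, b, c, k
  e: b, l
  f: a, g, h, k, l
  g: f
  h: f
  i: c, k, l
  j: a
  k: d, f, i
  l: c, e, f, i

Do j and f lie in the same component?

From j we can reach a, b, c, d, e, f, g, h, i, j, k, l, which includes f.

Yes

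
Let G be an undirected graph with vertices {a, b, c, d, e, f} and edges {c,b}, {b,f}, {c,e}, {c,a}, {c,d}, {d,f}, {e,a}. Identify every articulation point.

c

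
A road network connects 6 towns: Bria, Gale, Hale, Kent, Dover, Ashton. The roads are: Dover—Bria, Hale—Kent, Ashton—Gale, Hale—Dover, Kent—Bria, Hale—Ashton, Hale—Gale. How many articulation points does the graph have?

1

Removing Hale increases the component count from 1 to 2, so Hale is a cut vertex.
By contrast removing Bria leaves 1 component; it is not a cut vertex. No other vertex is a cut vertex either.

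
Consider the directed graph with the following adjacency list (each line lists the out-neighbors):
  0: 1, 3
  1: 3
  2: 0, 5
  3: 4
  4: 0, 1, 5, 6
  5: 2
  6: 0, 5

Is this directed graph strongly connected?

From 2 we can reach every vertex (0, 1, 2, 3, 4, 5, 6), and every vertex can reach 2 (0, 1, 2, 3, 4, 5, 6). So the whole graph is one strongly connected component.

Yes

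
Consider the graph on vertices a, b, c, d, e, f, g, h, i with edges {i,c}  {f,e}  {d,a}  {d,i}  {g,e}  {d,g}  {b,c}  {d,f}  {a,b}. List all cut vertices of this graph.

Removing d increases the component count from 2 to 3, so d is a cut vertex.
By contrast removing c leaves 2 components; it is not a cut vertex. No other vertex is a cut vertex either.

d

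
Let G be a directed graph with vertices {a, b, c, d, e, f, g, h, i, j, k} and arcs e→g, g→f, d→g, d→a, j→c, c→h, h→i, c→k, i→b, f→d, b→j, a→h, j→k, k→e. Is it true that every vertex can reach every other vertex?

Yes

From a we can reach every vertex (a, b, c, d, e, f, g, h, i, j, k), and every vertex can reach a (a, b, c, d, e, f, g, h, i, j, k). So the whole graph is one strongly connected component.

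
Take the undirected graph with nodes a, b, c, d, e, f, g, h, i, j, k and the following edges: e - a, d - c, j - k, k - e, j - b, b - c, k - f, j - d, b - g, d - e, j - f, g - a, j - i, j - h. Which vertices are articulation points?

Removing j increases the component count from 1 to 3, so j is a cut vertex.
By contrast removing d leaves 1 component; it is not a cut vertex. No other vertex is a cut vertex either.

j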